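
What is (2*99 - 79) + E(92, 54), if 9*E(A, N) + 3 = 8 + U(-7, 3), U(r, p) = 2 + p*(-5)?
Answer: 1063/9 ≈ 118.11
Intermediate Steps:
U(r, p) = 2 - 5*p
E(A, N) = -8/9 (E(A, N) = -⅓ + (8 + (2 - 5*3))/9 = -⅓ + (8 + (2 - 15))/9 = -⅓ + (8 - 13)/9 = -⅓ + (⅑)*(-5) = -⅓ - 5/9 = -8/9)
(2*99 - 79) + E(92, 54) = (2*99 - 79) - 8/9 = (198 - 79) - 8/9 = 119 - 8/9 = 1063/9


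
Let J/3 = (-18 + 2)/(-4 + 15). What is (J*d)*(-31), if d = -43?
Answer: -63984/11 ≈ -5816.7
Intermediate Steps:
J = -48/11 (J = 3*((-18 + 2)/(-4 + 15)) = 3*(-16/11) = -48/11 ≈ -4.3636)
(J*d)*(-31) = -48/11*(-43)*(-31) = (2064/11)*(-31) = -63984/11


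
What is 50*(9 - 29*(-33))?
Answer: 48300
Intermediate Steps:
50*(9 - 29*(-33)) = 50*(9 + 957) = 50*966 = 48300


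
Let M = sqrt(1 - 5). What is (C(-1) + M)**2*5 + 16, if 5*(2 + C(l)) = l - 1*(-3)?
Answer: 44/5 - 32*I ≈ 8.8 - 32.0*I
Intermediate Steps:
M = 2*I (M = sqrt(-4) = 2*I ≈ 2.0*I)
C(l) = -7/5 + l/5 (C(l) = -2 + (l - 1*(-3))/5 = -2 + (l + 3)/5 = -2 + (3 + l)/5 = -2 + (3/5 + l/5) = -7/5 + l/5)
(C(-1) + M)**2*5 + 16 = ((-7/5 + (1/5)*(-1)) + 2*I)**2*5 + 16 = ((-7/5 - 1/5) + 2*I)**2*5 + 16 = (-8/5 + 2*I)**2*5 + 16 = 5*(-8/5 + 2*I)**2 + 16 = 16 + 5*(-8/5 + 2*I)**2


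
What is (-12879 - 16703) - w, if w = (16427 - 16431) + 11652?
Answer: -41230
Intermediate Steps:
w = 11648 (w = -4 + 11652 = 11648)
(-12879 - 16703) - w = (-12879 - 16703) - 1*11648 = -29582 - 11648 = -41230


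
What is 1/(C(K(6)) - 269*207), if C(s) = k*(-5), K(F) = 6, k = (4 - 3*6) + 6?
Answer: -1/55643 ≈ -1.7972e-5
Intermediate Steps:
k = -8 (k = (4 - 18) + 6 = -14 + 6 = -8)
C(s) = 40 (C(s) = -8*(-5) = 40)
1/(C(K(6)) - 269*207) = 1/(40 - 269*207) = 1/(40 - 55683) = 1/(-55643) = -1/55643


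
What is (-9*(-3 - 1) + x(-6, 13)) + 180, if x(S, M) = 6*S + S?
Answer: 174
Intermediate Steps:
x(S, M) = 7*S
(-9*(-3 - 1) + x(-6, 13)) + 180 = (-9*(-3 - 1) + 7*(-6)) + 180 = (-9*(-4) - 42) + 180 = (36 - 42) + 180 = -6 + 180 = 174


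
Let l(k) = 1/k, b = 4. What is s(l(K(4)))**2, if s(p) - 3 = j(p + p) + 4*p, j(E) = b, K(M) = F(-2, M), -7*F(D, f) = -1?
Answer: 1225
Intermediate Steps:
F(D, f) = 1/7 (F(D, f) = -1/7*(-1) = 1/7)
K(M) = 1/7
j(E) = 4
s(p) = 7 + 4*p (s(p) = 3 + (4 + 4*p) = 7 + 4*p)
s(l(K(4)))**2 = (7 + 4/(1/7))**2 = (7 + 4*7)**2 = (7 + 28)**2 = 35**2 = 1225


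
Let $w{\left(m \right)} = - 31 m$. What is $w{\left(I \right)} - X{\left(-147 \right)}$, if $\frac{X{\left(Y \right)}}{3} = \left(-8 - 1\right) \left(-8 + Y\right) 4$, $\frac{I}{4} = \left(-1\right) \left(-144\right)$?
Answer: $-34596$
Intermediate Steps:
$I = 576$ ($I = 4 \left(\left(-1\right) \left(-144\right)\right) = 4 \cdot 144 = 576$)
$X{\left(Y \right)} = 864 - 108 Y$ ($X{\left(Y \right)} = 3 \left(-8 - 1\right) \left(-8 + Y\right) 4 = 3 - 9 \left(-8 + Y\right) 4 = 3 \left(72 - 9 Y\right) 4 = 3 \left(288 - 36 Y\right) = 864 - 108 Y$)
$w{\left(I \right)} - X{\left(-147 \right)} = \left(-31\right) 576 - \left(864 - -15876\right) = -17856 - \left(864 + 15876\right) = -17856 - 16740 = -34596$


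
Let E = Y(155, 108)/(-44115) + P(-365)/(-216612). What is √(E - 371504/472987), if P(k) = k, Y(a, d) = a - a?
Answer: I*√228529627782454752347/17075776674 ≈ 0.8853*I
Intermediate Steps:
Y(a, d) = 0
E = 365/216612 (E = 0/(-44115) - 365/(-216612) = 0*(-1/44115) - 365*(-1/216612) = 0 + 365/216612 = 365/216612 ≈ 0.0016850)
√(E - 371504/472987) = √(365/216612 - 371504/472987) = √(-80299584193/102454660044) = I*√228529627782454752347/17075776674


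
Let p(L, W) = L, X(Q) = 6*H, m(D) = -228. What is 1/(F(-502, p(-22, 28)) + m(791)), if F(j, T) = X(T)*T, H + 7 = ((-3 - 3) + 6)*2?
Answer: 1/696 ≈ 0.0014368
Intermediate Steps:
H = -7 (H = -7 + ((-3 - 3) + 6)*2 = -7 + (-6 + 6)*2 = -7 + 0*2 = -7 + 0 = -7)
X(Q) = -42 (X(Q) = 6*(-7) = -42)
F(j, T) = -42*T
1/(F(-502, p(-22, 28)) + m(791)) = 1/(-42*(-22) - 228) = 1/(924 - 228) = 1/696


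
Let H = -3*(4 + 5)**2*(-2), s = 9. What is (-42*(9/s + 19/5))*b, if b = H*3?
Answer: -1469664/5 ≈ -2.9393e+5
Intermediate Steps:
H = 486 (H = -3*9**2*(-2) = -3*81*(-2) = -243*(-2) = 486)
b = 1458 (b = 486*3 = 1458)
(-42*(9/s + 19/5))*b = -42*(9/9 + 19/5)*1458 = -42*(9*(1/9) + 19*(1/5))*1458 = -42*(1 + 19/5)*1458 = -42*24/5*1458 = -1008/5*1458 = -1469664/5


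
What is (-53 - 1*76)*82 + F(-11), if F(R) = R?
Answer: -10589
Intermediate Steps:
(-53 - 1*76)*82 + F(-11) = (-53 - 1*76)*82 - 11 = (-53 - 76)*82 - 11 = -129*82 - 11 = -10578 - 11 = -10589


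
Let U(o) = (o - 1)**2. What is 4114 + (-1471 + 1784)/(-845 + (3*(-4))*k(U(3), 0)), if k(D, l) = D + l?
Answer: 3673489/893 ≈ 4113.6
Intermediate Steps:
U(o) = (-1 + o)**2
4114 + (-1471 + 1784)/(-845 + (3*(-4))*k(U(3), 0)) = 4114 + (-1471 + 1784)/(-845 + (3*(-4))*((-1 + 3)**2 + 0)) = 4114 + 313/(-845 - 12*(2**2 + 0)) = 4114 + 313/(-845 - 12*(4 + 0)) = 4114 + 313/(-845 - 12*4) = 4114 + 313/(-845 - 48) = 4114 + 313/(-893) = 4114 + 313*(-1/893) = 4114 - 313/893 = 3673489/893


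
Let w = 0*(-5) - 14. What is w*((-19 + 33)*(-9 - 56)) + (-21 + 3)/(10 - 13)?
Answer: 12746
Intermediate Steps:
w = -14 (w = 0 - 14 = -14)
w*((-19 + 33)*(-9 - 56)) + (-21 + 3)/(10 - 13) = -14*(-19 + 33)*(-9 - 56) + (-21 + 3)/(10 - 13) = -196*(-65) - 18/(-3) = -14*(-910) - 18*(-⅓) = 12740 + 6 = 12746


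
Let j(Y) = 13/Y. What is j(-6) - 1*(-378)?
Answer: 2255/6 ≈ 375.83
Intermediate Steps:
j(-6) - 1*(-378) = 13/(-6) - 1*(-378) = 13*(-1/6) + 378 = -13/6 + 378 = 2255/6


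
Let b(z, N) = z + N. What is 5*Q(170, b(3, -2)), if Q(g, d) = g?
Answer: 850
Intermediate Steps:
b(z, N) = N + z
5*Q(170, b(3, -2)) = 5*170 = 850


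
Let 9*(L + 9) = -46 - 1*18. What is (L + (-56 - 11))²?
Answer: 559504/81 ≈ 6907.5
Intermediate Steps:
L = -145/9 (L = -9 + (-46 - 1*18)/9 = -9 + (-46 - 18)/9 = -9 + (⅑)*(-64) = -9 - 64/9 = -145/9 ≈ -16.111)
(L + (-56 - 11))² = (-145/9 + (-56 - 11))² = (-145/9 - 67)² = (-748/9)² = 559504/81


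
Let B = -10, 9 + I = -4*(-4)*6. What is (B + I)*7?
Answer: 539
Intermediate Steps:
I = 87 (I = -9 - 4*(-4)*6 = -9 + 16*6 = -9 + 96 = 87)
(B + I)*7 = (-10 + 87)*7 = 77*7 = 539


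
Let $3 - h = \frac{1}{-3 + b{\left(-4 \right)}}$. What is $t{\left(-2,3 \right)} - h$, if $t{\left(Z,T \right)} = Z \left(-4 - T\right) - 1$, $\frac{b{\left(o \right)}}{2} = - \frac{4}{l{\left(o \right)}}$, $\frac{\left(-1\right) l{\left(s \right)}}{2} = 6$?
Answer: $\frac{67}{7} \approx 9.5714$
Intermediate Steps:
$l{\left(s \right)} = -12$ ($l{\left(s \right)} = \left(-2\right) 6 = -12$)
$b{\left(o \right)} = \frac{2}{3}$ ($b{\left(o \right)} = 2 \left(- \frac{4}{-12}\right) = 2 \left(\left(-4\right) \left(- \frac{1}{12}\right)\right) = 2 \cdot \frac{1}{3} = \frac{2}{3}$)
$h = \frac{24}{7}$ ($h = 3 - \frac{1}{-3 + \frac{2}{3}} = 3 - \frac{1}{- \frac{7}{3}} = 3 - - \frac{3}{7} = 3 + \frac{3}{7} = \frac{24}{7} \approx 3.4286$)
$t{\left(Z,T \right)} = -1 + Z \left(-4 - T\right)$
$t{\left(-2,3 \right)} - h = \left(-1 - -8 - 3 \left(-2\right)\right) - \frac{24}{7} = \left(-1 + 8 + 6\right) - \frac{24}{7} = 13 - \frac{24}{7} = \frac{67}{7}$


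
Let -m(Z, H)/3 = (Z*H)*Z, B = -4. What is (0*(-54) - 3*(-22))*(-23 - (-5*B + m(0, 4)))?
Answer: -2838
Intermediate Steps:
m(Z, H) = -3*H*Z**2 (m(Z, H) = -3*Z*H*Z = -3*H*Z*Z = -3*H*Z**2)
(0*(-54) - 3*(-22))*(-23 - (-5*B + m(0, 4))) = (0*(-54) - 3*(-22))*(-23 - (-5*(-4) - 3*4*0**2)) = (0 - 1*(-66))*(-23 - (20 - 3*4*0)) = (0 + 66)*(-23 - (20 + 0)) = 66*(-23 - 1*20) = 66*(-23 - 20) = 66*(-43) = -2838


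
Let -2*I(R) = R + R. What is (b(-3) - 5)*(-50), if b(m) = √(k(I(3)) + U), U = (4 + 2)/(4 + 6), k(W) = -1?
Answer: 250 - 10*I*√10 ≈ 250.0 - 31.623*I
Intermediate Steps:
I(R) = -R (I(R) = -(R + R)/2 = -R)
U = ⅗ (U = 6/10 = 6*(⅒) = ⅗ ≈ 0.60000)
b(m) = I*√10/5 (b(m) = √(-1 + ⅗) = √(-⅖) = I*√10/5)
(b(-3) - 5)*(-50) = (I*√10/5 - 5)*(-50) = (-5 + I*√10/5)*(-50) = 250 - 10*I*√10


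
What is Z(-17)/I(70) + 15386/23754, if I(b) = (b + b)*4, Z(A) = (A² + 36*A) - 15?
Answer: 146827/3325560 ≈ 0.044151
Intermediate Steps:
Z(A) = -15 + A² + 36*A
I(b) = 8*b (I(b) = (2*b)*4 = 8*b)
Z(-17)/I(70) + 15386/23754 = (-15 + (-17)² + 36*(-17))/((8*70)) + 15386/23754 = (-15 + 289 - 612)/560 + 15386*(1/23754) = -338*1/560 + 7693/11877 = -169/280 + 7693/11877 = 146827/3325560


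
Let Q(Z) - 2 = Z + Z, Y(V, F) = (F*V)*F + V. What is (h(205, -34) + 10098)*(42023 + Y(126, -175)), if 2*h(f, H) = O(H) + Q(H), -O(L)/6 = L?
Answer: 39660440133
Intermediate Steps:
Y(V, F) = V + V*F**2 (Y(V, F) = V*F**2 + V = V + V*F**2)
O(L) = -6*L
Q(Z) = 2 + 2*Z (Q(Z) = 2 + (Z + Z) = 2 + 2*Z)
h(f, H) = 1 - 2*H (h(f, H) = (-6*H + (2 + 2*H))/2 = (2 - 4*H)/2 = 1 - 2*H)
(h(205, -34) + 10098)*(42023 + Y(126, -175)) = ((1 - 2*(-34)) + 10098)*(42023 + 126*(1 + (-175)**2)) = ((1 + 68) + 10098)*(42023 + 126*(1 + 30625)) = (69 + 10098)*(42023 + 126*30626) = 10167*(42023 + 3858876) = 10167*3900899 = 39660440133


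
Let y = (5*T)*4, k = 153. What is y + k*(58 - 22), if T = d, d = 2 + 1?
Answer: 5568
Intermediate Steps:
d = 3
T = 3
y = 60 (y = (5*3)*4 = 15*4 = 60)
y + k*(58 - 22) = 60 + 153*(58 - 22) = 60 + 153*36 = 60 + 5508 = 5568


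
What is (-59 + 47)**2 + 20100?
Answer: 20244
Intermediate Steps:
(-59 + 47)**2 + 20100 = (-12)**2 + 20100 = 144 + 20100 = 20244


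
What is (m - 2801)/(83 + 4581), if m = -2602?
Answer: -5403/4664 ≈ -1.1584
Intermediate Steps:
(m - 2801)/(83 + 4581) = (-2602 - 2801)/(83 + 4581) = -5403/4664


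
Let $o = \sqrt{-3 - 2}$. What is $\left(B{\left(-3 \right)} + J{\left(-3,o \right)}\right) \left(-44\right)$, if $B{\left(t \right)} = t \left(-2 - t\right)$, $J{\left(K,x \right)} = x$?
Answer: $132 - 44 i \sqrt{5} \approx 132.0 - 98.387 i$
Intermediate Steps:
$o = i \sqrt{5}$ ($o = \sqrt{-5} = i \sqrt{5} \approx 2.2361 i$)
$\left(B{\left(-3 \right)} + J{\left(-3,o \right)}\right) \left(-44\right) = \left(\left(-1\right) \left(-3\right) \left(2 - 3\right) + i \sqrt{5}\right) \left(-44\right) = \left(\left(-1\right) \left(-3\right) \left(-1\right) + i \sqrt{5}\right) \left(-44\right) = \left(-3 + i \sqrt{5}\right) \left(-44\right) = 132 - 44 i \sqrt{5}$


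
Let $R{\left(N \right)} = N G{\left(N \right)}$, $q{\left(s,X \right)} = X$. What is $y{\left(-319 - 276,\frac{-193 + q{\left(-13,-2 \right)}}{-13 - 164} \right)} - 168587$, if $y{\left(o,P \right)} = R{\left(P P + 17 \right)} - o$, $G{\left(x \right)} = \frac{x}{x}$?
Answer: $- \frac{584716750}{3481} \approx -1.6797 \cdot 10^{5}$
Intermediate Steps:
$G{\left(x \right)} = 1$
$R{\left(N \right)} = N$ ($R{\left(N \right)} = N 1 = N$)
$y{\left(o,P \right)} = 17 + P^{2} - o$ ($y{\left(o,P \right)} = \left(P P + 17\right) - o = \left(P^{2} + 17\right) - o = \left(17 + P^{2}\right) - o = 17 + P^{2} - o$)
$y{\left(-319 - 276,\frac{-193 + q{\left(-13,-2 \right)}}{-13 - 164} \right)} - 168587 = \left(17 + \left(\frac{-193 - 2}{-13 - 164}\right)^{2} - \left(-319 - 276\right)\right) - 168587 = \left(17 + \left(- \frac{195}{-177}\right)^{2} - -595\right) - 168587 = \left(17 + \left(\left(-195\right) \left(- \frac{1}{177}\right)\right)^{2} + 595\right) - 168587 = \left(17 + \left(\frac{65}{59}\right)^{2} + 595\right) - 168587 = \left(17 + \frac{4225}{3481} + 595\right) - 168587 = \frac{2134597}{3481} - 168587 = - \frac{584716750}{3481}$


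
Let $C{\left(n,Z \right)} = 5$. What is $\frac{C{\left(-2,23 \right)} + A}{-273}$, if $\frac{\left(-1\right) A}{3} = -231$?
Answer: $- \frac{698}{273} \approx -2.5568$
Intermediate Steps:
$A = 693$ ($A = \left(-3\right) \left(-231\right) = 693$)
$\frac{C{\left(-2,23 \right)} + A}{-273} = \frac{5 + 693}{-273} = \left(- \frac{1}{273}\right) 698 = - \frac{698}{273}$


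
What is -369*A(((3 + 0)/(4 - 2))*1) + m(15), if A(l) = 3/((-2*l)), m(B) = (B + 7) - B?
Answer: 376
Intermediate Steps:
m(B) = 7 (m(B) = (7 + B) - B = 7)
A(l) = -3/(2*l) (A(l) = 3*(-1/(2*l)) = -3/(2*l))
-369*A(((3 + 0)/(4 - 2))*1) + m(15) = -(-1107)/(2*(((3 + 0)/(4 - 2))*1)) + 7 = -(-1107)/(2*((3/2)*1)) + 7 = -(-1107)/(2*3/2) + 7 = -(-1107)*2/(2*3) + 7 = -369*(-1) + 7 = 369 + 7 = 376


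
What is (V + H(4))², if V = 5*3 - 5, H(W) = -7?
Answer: 9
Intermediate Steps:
V = 10 (V = 15 - 5 = 10)
(V + H(4))² = (10 - 7)² = 3² = 9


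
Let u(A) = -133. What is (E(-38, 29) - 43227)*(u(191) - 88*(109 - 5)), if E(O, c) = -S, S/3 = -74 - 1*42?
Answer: 398131515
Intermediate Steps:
S = -348 (S = 3*(-74 - 1*42) = 3*(-74 - 42) = 3*(-116) = -348)
E(O, c) = 348 (E(O, c) = -1*(-348) = 348)
(E(-38, 29) - 43227)*(u(191) - 88*(109 - 5)) = (348 - 43227)*(-133 - 88*(109 - 5)) = -42879*(-133 - 88*104) = -42879*(-133 - 9152) = -42879*(-9285) = 398131515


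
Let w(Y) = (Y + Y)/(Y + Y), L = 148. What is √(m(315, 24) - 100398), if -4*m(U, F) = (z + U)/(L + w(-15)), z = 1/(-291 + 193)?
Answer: I*√1747495021394/4172 ≈ 316.86*I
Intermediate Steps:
z = -1/98 (z = 1/(-98) = -1/98 ≈ -0.010204)
w(Y) = 1 (w(Y) = (2*Y)/((2*Y)) = (2*Y)*(1/(2*Y)) = 1)
m(U, F) = 1/58408 - U/596 (m(U, F) = -(-1/98 + U)/(4*(148 + 1)) = -(-1/98 + U)/(4*149) = -(-1/14602 + U/149)/4 = 1/58408 - U/596)
√(m(315, 24) - 100398) = √((1/58408 - 1/596*315) - 100398) = √((1/58408 - 315/596) - 100398) = √(-30869/58408 - 100398) = √(-5864077253/58408) = I*√1747495021394/4172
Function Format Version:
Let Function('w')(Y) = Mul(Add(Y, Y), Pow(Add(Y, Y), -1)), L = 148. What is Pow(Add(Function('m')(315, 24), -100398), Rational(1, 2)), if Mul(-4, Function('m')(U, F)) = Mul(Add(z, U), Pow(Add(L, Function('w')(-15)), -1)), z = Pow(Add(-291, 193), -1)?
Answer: Mul(Rational(1, 4172), I, Pow(1747495021394, Rational(1, 2))) ≈ Mul(316.86, I)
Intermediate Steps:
z = Rational(-1, 98) (z = Pow(-98, -1) = Rational(-1, 98) ≈ -0.010204)
Function('w')(Y) = 1 (Function('w')(Y) = Mul(Mul(2, Y), Pow(Mul(2, Y), -1)) = Mul(Mul(2, Y), Mul(Rational(1, 2), Pow(Y, -1))) = 1)
Function('m')(U, F) = Add(Rational(1, 58408), Mul(Rational(-1, 596), U)) (Function('m')(U, F) = Mul(Rational(-1, 4), Mul(Add(Rational(-1, 98), U), Pow(Add(148, 1), -1))) = Mul(Rational(-1, 4), Mul(Add(Rational(-1, 98), U), Pow(149, -1))) = Mul(Rational(-1, 4), Mul(Add(Rational(-1, 98), U), Rational(1, 149))) = Mul(Rational(-1, 4), Add(Rational(-1, 14602), Mul(Rational(1, 149), U))) = Add(Rational(1, 58408), Mul(Rational(-1, 596), U)))
Pow(Add(Function('m')(315, 24), -100398), Rational(1, 2)) = Pow(Add(Add(Rational(1, 58408), Mul(Rational(-1, 596), 315)), -100398), Rational(1, 2)) = Pow(Add(Add(Rational(1, 58408), Rational(-315, 596)), -100398), Rational(1, 2)) = Pow(Add(Rational(-30869, 58408), -100398), Rational(1, 2)) = Pow(Rational(-5864077253, 58408), Rational(1, 2)) = Mul(Rational(1, 4172), I, Pow(1747495021394, Rational(1, 2)))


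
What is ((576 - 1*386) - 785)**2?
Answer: 354025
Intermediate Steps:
((576 - 1*386) - 785)**2 = ((576 - 386) - 785)**2 = (190 - 785)**2 = (-595)**2 = 354025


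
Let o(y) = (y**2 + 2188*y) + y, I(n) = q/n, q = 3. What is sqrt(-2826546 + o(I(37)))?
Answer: 3*I*sqrt(429922054)/37 ≈ 1681.2*I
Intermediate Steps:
I(n) = 3/n
o(y) = y**2 + 2189*y
sqrt(-2826546 + o(I(37))) = sqrt(-2826546 + (3/37)*(2189 + 3/37)) = sqrt(-2826546 + (3*(1/37))*(2189 + 3*(1/37))) = sqrt(-2826546 + 3*(2189 + 3/37)/37) = sqrt(-2826546 + (3/37)*(80996/37)) = sqrt(-2826546 + 242988/1369) = sqrt(-3869298486/1369) = 3*I*sqrt(429922054)/37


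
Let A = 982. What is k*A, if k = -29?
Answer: -28478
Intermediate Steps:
k*A = -29*982 = -28478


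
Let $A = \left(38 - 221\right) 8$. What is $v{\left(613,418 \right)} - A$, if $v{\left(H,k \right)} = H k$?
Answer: $257698$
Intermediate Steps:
$A = -1464$ ($A = \left(-183\right) 8 = -1464$)
$v{\left(613,418 \right)} - A = 613 \cdot 418 - -1464 = 256234 + 1464 = 257698$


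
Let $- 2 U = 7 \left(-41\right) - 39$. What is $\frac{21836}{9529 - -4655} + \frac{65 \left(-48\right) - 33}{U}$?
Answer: $- \frac{10290721}{577998} \approx -17.804$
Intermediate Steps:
$U = 163$ ($U = - \frac{7 \left(-41\right) - 39}{2} = - \frac{-287 - 39}{2} = \left(- \frac{1}{2}\right) \left(-326\right) = 163$)
$\frac{21836}{9529 - -4655} + \frac{65 \left(-48\right) - 33}{U} = \frac{21836}{9529 - -4655} + \frac{65 \left(-48\right) - 33}{163} = \frac{21836}{9529 + 4655} + \left(-3120 - 33\right) \frac{1}{163} = \frac{21836}{14184} - \frac{3153}{163} = 21836 \cdot \frac{1}{14184} - \frac{3153}{163} = \frac{5459}{3546} - \frac{3153}{163} = - \frac{10290721}{577998}$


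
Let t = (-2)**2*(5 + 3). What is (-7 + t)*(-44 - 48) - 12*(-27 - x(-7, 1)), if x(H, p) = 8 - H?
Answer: -1796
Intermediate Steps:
t = 32 (t = 4*8 = 32)
(-7 + t)*(-44 - 48) - 12*(-27 - x(-7, 1)) = (-7 + 32)*(-44 - 48) - 12*(-27 - (8 - 1*(-7))) = 25*(-92) - 12*(-27 - (8 + 7)) = -2300 - 12*(-27 - 1*15) = -2300 - 12*(-27 - 15) = -2300 - 12*(-42) = -2300 + 504 = -1796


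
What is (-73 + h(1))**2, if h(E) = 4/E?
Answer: 4761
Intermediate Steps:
(-73 + h(1))**2 = (-73 + 4/1)**2 = (-73 + 4*1)**2 = (-73 + 4)**2 = (-69)**2 = 4761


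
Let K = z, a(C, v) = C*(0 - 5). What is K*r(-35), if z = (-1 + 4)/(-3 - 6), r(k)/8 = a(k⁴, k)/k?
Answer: -1715000/3 ≈ -5.7167e+5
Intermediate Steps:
a(C, v) = -5*C (a(C, v) = C*(-5) = -5*C)
r(k) = -40*k³ (r(k) = 8*((-5*k⁴)/k) = 8*(-5*k³) = -40*k³)
z = -⅓ (z = 3/(-9) = 3*(-⅑) = -⅓ ≈ -0.33333)
K = -⅓ ≈ -0.33333
K*r(-35) = -(-40)*(-35)³/3 = -(-40)*(-42875)/3 = -⅓*1715000 = -1715000/3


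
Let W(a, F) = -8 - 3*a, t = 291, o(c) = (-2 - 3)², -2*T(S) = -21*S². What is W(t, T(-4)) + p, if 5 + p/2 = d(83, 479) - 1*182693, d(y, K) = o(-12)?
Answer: -366227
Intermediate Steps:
T(S) = 21*S²/2 (T(S) = -(-21)*S²/2 = 21*S²/2)
o(c) = 25 (o(c) = (-5)² = 25)
d(y, K) = 25
p = -365346 (p = -10 + 2*(25 - 1*182693) = -10 + 2*(25 - 182693) = -10 + 2*(-182668) = -10 - 365336 = -365346)
W(t, T(-4)) + p = (-8 - 3*291) - 365346 = (-8 - 873) - 365346 = -881 - 365346 = -366227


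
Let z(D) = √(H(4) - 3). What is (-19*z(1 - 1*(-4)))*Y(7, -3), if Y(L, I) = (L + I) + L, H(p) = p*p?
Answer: -209*√13 ≈ -753.56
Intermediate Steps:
H(p) = p²
z(D) = √13 (z(D) = √(4² - 3) = √(16 - 3) = √13)
Y(L, I) = I + 2*L (Y(L, I) = (I + L) + L = I + 2*L)
(-19*z(1 - 1*(-4)))*Y(7, -3) = (-19*√13)*(-3 + 2*7) = (-19*√13)*(-3 + 14) = -19*√13*11 = -209*√13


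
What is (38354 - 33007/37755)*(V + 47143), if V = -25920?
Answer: 30731376487649/37755 ≈ 8.1397e+8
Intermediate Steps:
(38354 - 33007/37755)*(V + 47143) = (38354 - 33007/37755)*(-25920 + 47143) = (38354 - 33007*1/37755)*21223 = (38354 - 33007/37755)*21223 = (1448022263/37755)*21223 = 30731376487649/37755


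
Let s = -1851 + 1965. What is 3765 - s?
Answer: 3651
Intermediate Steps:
s = 114
3765 - s = 3765 - 1*114 = 3765 - 114 = 3651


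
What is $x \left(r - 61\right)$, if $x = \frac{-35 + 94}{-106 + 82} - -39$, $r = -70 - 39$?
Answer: $- \frac{74545}{12} \approx -6212.1$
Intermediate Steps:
$r = -109$
$x = \frac{877}{24}$ ($x = \frac{59}{-24} + 39 = 59 \left(- \frac{1}{24}\right) + 39 = - \frac{59}{24} + 39 = \frac{877}{24} \approx 36.542$)
$x \left(r - 61\right) = \frac{877 \left(-109 - 61\right)}{24} = \frac{877}{24} \left(-170\right) = - \frac{74545}{12}$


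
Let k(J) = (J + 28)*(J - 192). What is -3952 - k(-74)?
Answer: -16188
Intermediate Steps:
k(J) = (-192 + J)*(28 + J) (k(J) = (28 + J)*(-192 + J) = (-192 + J)*(28 + J))
-3952 - k(-74) = -3952 - (-5376 + (-74)² - 164*(-74)) = -3952 - (-5376 + 5476 + 12136) = -3952 - 1*12236 = -3952 - 12236 = -16188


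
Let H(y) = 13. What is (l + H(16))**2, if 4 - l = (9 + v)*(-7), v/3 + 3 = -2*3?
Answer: 11881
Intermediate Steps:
v = -27 (v = -9 + 3*(-2*3) = -9 + 3*(-6) = -9 - 18 = -27)
l = -122 (l = 4 - (9 - 27)*(-7) = 4 - (-18)*(-7) = 4 - 1*126 = 4 - 126 = -122)
(l + H(16))**2 = (-122 + 13)**2 = (-109)**2 = 11881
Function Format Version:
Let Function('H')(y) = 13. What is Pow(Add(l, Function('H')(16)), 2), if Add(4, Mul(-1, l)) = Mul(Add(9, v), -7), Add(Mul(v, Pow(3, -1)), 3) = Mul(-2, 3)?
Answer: 11881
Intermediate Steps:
v = -27 (v = Add(-9, Mul(3, Mul(-2, 3))) = Add(-9, Mul(3, -6)) = Add(-9, -18) = -27)
l = -122 (l = Add(4, Mul(-1, Mul(Add(9, -27), -7))) = Add(4, Mul(-1, Mul(-18, -7))) = Add(4, Mul(-1, 126)) = Add(4, -126) = -122)
Pow(Add(l, Function('H')(16)), 2) = Pow(Add(-122, 13), 2) = Pow(-109, 2) = 11881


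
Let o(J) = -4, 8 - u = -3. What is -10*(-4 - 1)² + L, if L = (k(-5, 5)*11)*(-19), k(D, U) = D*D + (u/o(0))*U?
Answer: -10405/4 ≈ -2601.3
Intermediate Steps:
u = 11 (u = 8 - 1*(-3) = 8 + 3 = 11)
k(D, U) = D² - 11*U/4 (k(D, U) = D*D + (11/(-4))*U = D² + (11*(-¼))*U = D² - 11*U/4)
L = -9405/4 (L = (((-5)² - 11/4*5)*11)*(-19) = ((25 - 55/4)*11)*(-19) = ((45/4)*11)*(-19) = (495/4)*(-19) = -9405/4 ≈ -2351.3)
-10*(-4 - 1)² + L = -10*(-4 - 1)² - 9405/4 = -10*(-5)² - 9405/4 = -10*25 - 9405/4 = -250 - 9405/4 = -10405/4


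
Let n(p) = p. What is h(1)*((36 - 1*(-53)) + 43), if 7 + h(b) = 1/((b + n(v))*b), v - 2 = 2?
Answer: -4488/5 ≈ -897.60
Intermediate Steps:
v = 4 (v = 2 + 2 = 4)
h(b) = -7 + 1/(b*(4 + b)) (h(b) = -7 + 1/((b + 4)*b) = -7 + 1/((4 + b)*b) = -7 + 1/(b*(4 + b)))
h(1)*((36 - 1*(-53)) + 43) = ((1 - 28*1 - 7*1²)/(1*(4 + 1)))*((36 - 1*(-53)) + 43) = (1*(1 - 28 - 7*1)/5)*((36 + 53) + 43) = (1*(⅕)*(1 - 28 - 7))*(89 + 43) = (1*(⅕)*(-34))*132 = -34/5*132 = -4488/5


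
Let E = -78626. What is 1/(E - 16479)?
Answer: -1/95105 ≈ -1.0515e-5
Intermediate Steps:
1/(E - 16479) = 1/(-78626 - 16479) = 1/(-95105) = -1/95105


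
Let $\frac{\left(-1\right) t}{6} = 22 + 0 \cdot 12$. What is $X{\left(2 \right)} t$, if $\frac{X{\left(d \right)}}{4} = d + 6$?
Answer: $-4224$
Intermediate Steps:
$X{\left(d \right)} = 24 + 4 d$ ($X{\left(d \right)} = 4 \left(d + 6\right) = 4 \left(6 + d\right) = 24 + 4 d$)
$t = -132$ ($t = - 6 \left(22 + 0 \cdot 12\right) = - 6 \left(22 + 0\right) = \left(-6\right) 22 = -132$)
$X{\left(2 \right)} t = \left(24 + 4 \cdot 2\right) \left(-132\right) = \left(24 + 8\right) \left(-132\right) = 32 \left(-132\right) = -4224$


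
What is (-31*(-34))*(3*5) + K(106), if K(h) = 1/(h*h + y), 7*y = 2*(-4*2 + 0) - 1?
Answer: 1243219357/78635 ≈ 15810.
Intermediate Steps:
y = -17/7 (y = (2*(-4*2 + 0) - 1)/7 = (2*(-8 + 0) - 1)/7 = (2*(-8) - 1)/7 = (-16 - 1)/7 = (⅐)*(-17) = -17/7 ≈ -2.4286)
K(h) = 1/(-17/7 + h²) (K(h) = 1/(h*h - 17/7) = 1/(h² - 17/7) = 1/(-17/7 + h²))
(-31*(-34))*(3*5) + K(106) = (-31*(-34))*(3*5) + 7/(-17 + 7*106²) = 1054*15 + 7/(-17 + 7*11236) = 15810 + 7/(-17 + 78652) = 15810 + 7/78635 = 1243219357/78635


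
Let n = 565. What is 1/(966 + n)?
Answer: 1/1531 ≈ 0.00065317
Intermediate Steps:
1/(966 + n) = 1/(966 + 565) = 1/1531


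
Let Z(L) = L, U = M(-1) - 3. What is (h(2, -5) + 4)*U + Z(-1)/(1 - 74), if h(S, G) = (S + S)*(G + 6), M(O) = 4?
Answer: 585/73 ≈ 8.0137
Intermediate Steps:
h(S, G) = 2*S*(6 + G) (h(S, G) = (2*S)*(6 + G) = 2*S*(6 + G))
U = 1 (U = 4 - 3 = 1)
(h(2, -5) + 4)*U + Z(-1)/(1 - 74) = (2*2*(6 - 5) + 4)*1 - 1/(1 - 74) = (2*2*1 + 4)*1 - 1/(-73) = (4 + 4)*1 - 1/73*(-1) = 8*1 + 1/73 = 8 + 1/73 = 585/73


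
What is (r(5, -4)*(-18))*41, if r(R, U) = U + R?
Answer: -738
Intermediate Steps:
r(R, U) = R + U
(r(5, -4)*(-18))*41 = ((5 - 4)*(-18))*41 = (1*(-18))*41 = -18*41 = -738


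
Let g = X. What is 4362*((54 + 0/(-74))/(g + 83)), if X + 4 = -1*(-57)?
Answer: 58887/34 ≈ 1732.0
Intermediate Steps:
X = 53 (X = -4 - 1*(-57) = -4 + 57 = 53)
g = 53
4362*((54 + 0/(-74))/(g + 83)) = 4362*((54 + 0/(-74))/(53 + 83)) = 4362*((54 + 0*(-1/74))/136) = 4362*((54 + 0)*(1/136)) = 4362*(54*(1/136)) = 4362*(27/68) = 58887/34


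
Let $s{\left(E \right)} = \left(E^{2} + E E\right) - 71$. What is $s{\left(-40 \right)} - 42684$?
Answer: $-39555$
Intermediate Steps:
$s{\left(E \right)} = -71 + 2 E^{2}$ ($s{\left(E \right)} = \left(E^{2} + E^{2}\right) - 71 = 2 E^{2} - 71 = -71 + 2 E^{2}$)
$s{\left(-40 \right)} - 42684 = \left(-71 + 2 \left(-40\right)^{2}\right) - 42684 = \left(-71 + 2 \cdot 1600\right) - 42684 = \left(-71 + 3200\right) - 42684 = 3129 - 42684 = -39555$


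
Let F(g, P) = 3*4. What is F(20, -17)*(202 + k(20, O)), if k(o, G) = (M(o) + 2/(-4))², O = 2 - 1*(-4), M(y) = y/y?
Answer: 2427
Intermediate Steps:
M(y) = 1
O = 6 (O = 2 + 4 = 6)
k(o, G) = ¼ (k(o, G) = (1 + 2/(-4))² = (1 + 2*(-¼))² = (1 - ½)² = (½)² = ¼)
F(g, P) = 12
F(20, -17)*(202 + k(20, O)) = 12*(202 + ¼) = 12*(809/4) = 2427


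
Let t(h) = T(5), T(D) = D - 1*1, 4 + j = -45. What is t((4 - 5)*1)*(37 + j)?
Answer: -48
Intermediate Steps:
j = -49 (j = -4 - 45 = -49)
T(D) = -1 + D (T(D) = D - 1 = -1 + D)
t(h) = 4 (t(h) = -1 + 5 = 4)
t((4 - 5)*1)*(37 + j) = 4*(37 - 49) = 4*(-12) = -48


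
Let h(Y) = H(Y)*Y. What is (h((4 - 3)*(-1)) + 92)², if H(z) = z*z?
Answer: 8281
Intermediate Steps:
H(z) = z²
h(Y) = Y³ (h(Y) = Y²*Y = Y³)
(h((4 - 3)*(-1)) + 92)² = (((4 - 3)*(-1))³ + 92)² = ((1*(-1))³ + 92)² = ((-1)³ + 92)² = (-1 + 92)² = 91² = 8281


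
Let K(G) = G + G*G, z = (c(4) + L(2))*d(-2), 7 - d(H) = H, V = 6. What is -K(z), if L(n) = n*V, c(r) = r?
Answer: -20880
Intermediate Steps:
L(n) = 6*n (L(n) = n*6 = 6*n)
d(H) = 7 - H
z = 144 (z = (4 + 6*2)*(7 - 1*(-2)) = (4 + 12)*(7 + 2) = 16*9 = 144)
K(G) = G + G²
-K(z) = -144*(1 + 144) = -144*145 = -1*20880 = -20880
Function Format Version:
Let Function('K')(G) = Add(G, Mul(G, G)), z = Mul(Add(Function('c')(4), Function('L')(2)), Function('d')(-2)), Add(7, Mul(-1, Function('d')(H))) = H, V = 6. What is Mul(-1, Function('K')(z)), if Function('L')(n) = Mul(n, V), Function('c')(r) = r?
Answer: -20880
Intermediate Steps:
Function('L')(n) = Mul(6, n) (Function('L')(n) = Mul(n, 6) = Mul(6, n))
Function('d')(H) = Add(7, Mul(-1, H))
z = 144 (z = Mul(Add(4, Mul(6, 2)), Add(7, Mul(-1, -2))) = Mul(Add(4, 12), Add(7, 2)) = Mul(16, 9) = 144)
Function('K')(G) = Add(G, Pow(G, 2))
Mul(-1, Function('K')(z)) = Mul(-1, Mul(144, Add(1, 144))) = Mul(-1, Mul(144, 145)) = Mul(-1, 20880) = -20880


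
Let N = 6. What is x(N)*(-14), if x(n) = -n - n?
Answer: 168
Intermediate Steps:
x(n) = -2*n
x(N)*(-14) = -2*6*(-14) = -12*(-14) = 168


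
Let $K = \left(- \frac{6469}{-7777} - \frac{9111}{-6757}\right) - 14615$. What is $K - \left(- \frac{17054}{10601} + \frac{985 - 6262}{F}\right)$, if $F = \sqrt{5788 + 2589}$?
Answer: $- \frac{8139525115483749}{557073952589} + \frac{5277 \sqrt{8377}}{8377} \approx -14554.0$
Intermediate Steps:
$F = \sqrt{8377} \approx 91.526$
$K = - \frac{767891829955}{52549189}$ ($K = \left(\left(-6469\right) \left(- \frac{1}{7777}\right) - - \frac{9111}{6757}\right) - 14615 = \left(\frac{6469}{7777} + \frac{9111}{6757}\right) - 14615 = \frac{114567280}{52549189} - 14615 = - \frac{767891829955}{52549189} \approx -14613.0$)
$K - \left(- \frac{17054}{10601} + \frac{985 - 6262}{F}\right) = - \frac{767891829955}{52549189} - \left(- \frac{17054}{10601} + \frac{985 - 6262}{\sqrt{8377}}\right) = - \frac{767891829955}{52549189} - \left(\left(-17054\right) \frac{1}{10601} - 5277 \frac{\sqrt{8377}}{8377}\right) = - \frac{767891829955}{52549189} - \left(- \frac{17054}{10601} - \frac{5277 \sqrt{8377}}{8377}\right) = - \frac{767891829955}{52549189} + \left(\frac{17054}{10601} + \frac{5277 \sqrt{8377}}{8377}\right) = - \frac{8139525115483749}{557073952589} + \frac{5277 \sqrt{8377}}{8377}$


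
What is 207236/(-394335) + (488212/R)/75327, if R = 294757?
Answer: -1533700552793728/2918494437048855 ≈ -0.52551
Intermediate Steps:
207236/(-394335) + (488212/R)/75327 = 207236/(-394335) + (488212/294757)/75327 = 207236*(-1/394335) + (488212*(1/294757))*(1/75327) = -207236/394335 + (488212/294757)*(1/75327) = -207236/394335 + 488212/22203160539 = -1533700552793728/2918494437048855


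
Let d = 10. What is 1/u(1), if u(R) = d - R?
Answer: ⅑ ≈ 0.11111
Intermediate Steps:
u(R) = 10 - R
1/u(1) = 1/(10 - 1*1) = 1/(10 - 1) = 1/9 = ⅑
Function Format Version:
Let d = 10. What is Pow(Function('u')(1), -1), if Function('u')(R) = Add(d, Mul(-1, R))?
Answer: Rational(1, 9) ≈ 0.11111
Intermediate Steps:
Function('u')(R) = Add(10, Mul(-1, R))
Pow(Function('u')(1), -1) = Pow(Add(10, Mul(-1, 1)), -1) = Pow(Add(10, -1), -1) = Pow(9, -1) = Rational(1, 9)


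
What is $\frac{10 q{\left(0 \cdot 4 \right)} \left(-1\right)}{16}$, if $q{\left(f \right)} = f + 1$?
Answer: $- \frac{5}{8} \approx -0.625$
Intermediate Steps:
$q{\left(f \right)} = 1 + f$
$\frac{10 q{\left(0 \cdot 4 \right)} \left(-1\right)}{16} = \frac{10 \left(1 + 0 \cdot 4\right) \left(-1\right)}{16} = 10 \left(1 + 0\right) \left(-1\right) \frac{1}{16} = 10 \cdot 1 \left(-1\right) \frac{1}{16} = 10 \left(-1\right) \frac{1}{16} = \left(-10\right) \frac{1}{16} = - \frac{5}{8}$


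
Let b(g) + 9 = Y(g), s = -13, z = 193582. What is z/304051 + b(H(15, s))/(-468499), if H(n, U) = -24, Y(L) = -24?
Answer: 90703007101/142447589449 ≈ 0.63675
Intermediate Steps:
b(g) = -33 (b(g) = -9 - 24 = -33)
z/304051 + b(H(15, s))/(-468499) = 193582/304051 - 33/(-468499) = 193582*(1/304051) - 33*(-1/468499) = 193582/304051 + 33/468499 = 90703007101/142447589449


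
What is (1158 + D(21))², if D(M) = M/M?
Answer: 1343281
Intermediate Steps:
D(M) = 1
(1158 + D(21))² = (1158 + 1)² = 1159² = 1343281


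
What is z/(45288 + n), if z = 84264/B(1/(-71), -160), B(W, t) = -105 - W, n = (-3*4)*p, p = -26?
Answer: -249281/14162600 ≈ -0.017601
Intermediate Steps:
n = 312 (n = -3*4*(-26) = -12*(-26) = 312)
z = -2991372/3727 (z = 84264/(-105 - 1/(-71)) = 84264/(-105 - 1*(-1/71)) = 84264/(-105 + 1/71) = 84264/(-7454/71) = 84264*(-71/7454) = -2991372/3727 ≈ -802.62)
z/(45288 + n) = -2991372/(3727*(45288 + 312)) = -2991372/3727/45600 = -2991372/3727*1/45600 = -249281/14162600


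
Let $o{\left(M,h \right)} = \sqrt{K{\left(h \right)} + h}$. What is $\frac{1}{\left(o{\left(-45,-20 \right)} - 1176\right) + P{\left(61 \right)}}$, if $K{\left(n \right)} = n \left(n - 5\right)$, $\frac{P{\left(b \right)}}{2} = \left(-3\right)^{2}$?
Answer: $- \frac{193}{223414} - \frac{\sqrt{30}}{335121} \approx -0.00088021$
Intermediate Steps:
$P{\left(b \right)} = 18$ ($P{\left(b \right)} = 2 \left(-3\right)^{2} = 2 \cdot 9 = 18$)
$K{\left(n \right)} = n \left(-5 + n\right)$
$o{\left(M,h \right)} = \sqrt{h + h \left(-5 + h\right)}$ ($o{\left(M,h \right)} = \sqrt{h \left(-5 + h\right) + h} = \sqrt{h + h \left(-5 + h\right)}$)
$\frac{1}{\left(o{\left(-45,-20 \right)} - 1176\right) + P{\left(61 \right)}} = \frac{1}{\left(\sqrt{- 20 \left(-4 - 20\right)} - 1176\right) + 18} = \frac{1}{\left(\sqrt{\left(-20\right) \left(-24\right)} - 1176\right) + 18} = \frac{1}{\left(\sqrt{480} - 1176\right) + 18} = \frac{1}{\left(4 \sqrt{30} - 1176\right) + 18} = \frac{1}{\left(-1176 + 4 \sqrt{30}\right) + 18} = \frac{1}{-1158 + 4 \sqrt{30}}$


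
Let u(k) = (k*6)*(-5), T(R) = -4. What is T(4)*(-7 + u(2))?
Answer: 268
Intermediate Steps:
u(k) = -30*k (u(k) = (6*k)*(-5) = -30*k)
T(4)*(-7 + u(2)) = -4*(-7 - 30*2) = -4*(-7 - 60) = -4*(-67) = 268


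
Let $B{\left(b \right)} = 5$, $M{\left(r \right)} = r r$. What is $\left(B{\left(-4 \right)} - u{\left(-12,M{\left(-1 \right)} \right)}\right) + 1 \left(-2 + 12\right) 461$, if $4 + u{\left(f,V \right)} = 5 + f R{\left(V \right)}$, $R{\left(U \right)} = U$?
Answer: $4626$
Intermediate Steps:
$M{\left(r \right)} = r^{2}$
$u{\left(f,V \right)} = 1 + V f$ ($u{\left(f,V \right)} = -4 + \left(5 + f V\right) = -4 + \left(5 + V f\right) = 1 + V f$)
$\left(B{\left(-4 \right)} - u{\left(-12,M{\left(-1 \right)} \right)}\right) + 1 \left(-2 + 12\right) 461 = \left(5 - \left(1 + \left(-1\right)^{2} \left(-12\right)\right)\right) + 1 \left(-2 + 12\right) 461 = \left(5 - \left(1 + 1 \left(-12\right)\right)\right) + 1 \cdot 10 \cdot 461 = \left(5 - \left(1 - 12\right)\right) + 10 \cdot 461 = \left(5 - -11\right) + 4610 = \left(5 + 11\right) + 4610 = 16 + 4610 = 4626$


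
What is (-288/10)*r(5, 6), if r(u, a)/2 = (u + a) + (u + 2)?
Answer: -5184/5 ≈ -1036.8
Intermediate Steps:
r(u, a) = 4 + 2*a + 4*u (r(u, a) = 2*((u + a) + (u + 2)) = 2*((a + u) + (2 + u)) = 2*(2 + a + 2*u) = 4 + 2*a + 4*u)
(-288/10)*r(5, 6) = (-288/10)*(4 + 2*6 + 4*5) = (-288/10)*(4 + 12 + 20) = -12*12/5*36 = -144/5*36 = -5184/5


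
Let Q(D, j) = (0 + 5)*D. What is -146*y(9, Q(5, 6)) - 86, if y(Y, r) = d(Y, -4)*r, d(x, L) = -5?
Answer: 18164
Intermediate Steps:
Q(D, j) = 5*D
y(Y, r) = -5*r
-146*y(9, Q(5, 6)) - 86 = -(-730)*5*5 - 86 = -(-730)*25 - 86 = -146*(-125) - 86 = 18250 - 86 = 18164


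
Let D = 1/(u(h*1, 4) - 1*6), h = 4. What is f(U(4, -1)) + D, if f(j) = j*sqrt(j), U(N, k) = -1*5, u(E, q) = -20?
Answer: -1/26 - 5*I*sqrt(5) ≈ -0.038462 - 11.18*I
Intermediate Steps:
U(N, k) = -5
f(j) = j**(3/2)
D = -1/26 (D = 1/(-20 - 1*6) = 1/(-20 - 6) = 1/(-26) = -1/26 ≈ -0.038462)
f(U(4, -1)) + D = (-5)**(3/2) - 1/26 = -5*I*sqrt(5) - 1/26 = -1/26 - 5*I*sqrt(5)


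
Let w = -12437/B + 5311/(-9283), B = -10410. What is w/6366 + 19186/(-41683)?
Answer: -11800430912072317/25642754978627340 ≈ -0.46019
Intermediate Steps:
w = 60165161/96636030 (w = -12437/(-10410) + 5311/(-9283) = -12437*(-1/10410) + 5311*(-1/9283) = 12437/10410 - 5311/9283 = 60165161/96636030 ≈ 0.62260)
w/6366 + 19186/(-41683) = (60165161/96636030)/6366 + 19186/(-41683) = (60165161/96636030)*(1/6366) + 19186*(-1/41683) = 60165161/615184966980 - 19186/41683 = -11800430912072317/25642754978627340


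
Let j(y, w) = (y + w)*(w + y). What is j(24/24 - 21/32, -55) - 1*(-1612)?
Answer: 4709689/1024 ≈ 4599.3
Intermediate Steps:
j(y, w) = (w + y)² (j(y, w) = (w + y)*(w + y) = (w + y)²)
j(24/24 - 21/32, -55) - 1*(-1612) = (-55 + (24/24 - 21/32))² - 1*(-1612) = (-55 + (24*(1/24) - 21*1/32))² + 1612 = (-55 + (1 - 21/32))² + 1612 = (-55 + 11/32)² + 1612 = (-1749/32)² + 1612 = 3059001/1024 + 1612 = 4709689/1024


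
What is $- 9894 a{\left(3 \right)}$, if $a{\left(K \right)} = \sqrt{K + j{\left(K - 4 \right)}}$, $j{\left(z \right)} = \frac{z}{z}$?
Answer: $-19788$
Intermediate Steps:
$j{\left(z \right)} = 1$
$a{\left(K \right)} = \sqrt{1 + K}$ ($a{\left(K \right)} = \sqrt{K + 1} = \sqrt{1 + K}$)
$- 9894 a{\left(3 \right)} = - 9894 \sqrt{1 + 3} = - 9894 \sqrt{4} = \left(-9894\right) 2 = -19788$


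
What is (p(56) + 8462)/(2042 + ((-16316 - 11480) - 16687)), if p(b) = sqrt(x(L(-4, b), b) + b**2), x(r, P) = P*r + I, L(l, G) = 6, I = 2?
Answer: -8462/42441 - sqrt(386)/14147 ≈ -0.20077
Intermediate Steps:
x(r, P) = 2 + P*r (x(r, P) = P*r + 2 = 2 + P*r)
p(b) = sqrt(2 + b**2 + 6*b) (p(b) = sqrt((2 + b*6) + b**2) = sqrt((2 + 6*b) + b**2) = sqrt(2 + b**2 + 6*b))
(p(56) + 8462)/(2042 + ((-16316 - 11480) - 16687)) = (sqrt(2 + 56**2 + 6*56) + 8462)/(2042 + ((-16316 - 11480) - 16687)) = (sqrt(2 + 3136 + 336) + 8462)/(2042 + (-27796 - 16687)) = (sqrt(3474) + 8462)/(2042 - 44483) = (3*sqrt(386) + 8462)/(-42441) = (8462 + 3*sqrt(386))*(-1/42441) = -8462/42441 - sqrt(386)/14147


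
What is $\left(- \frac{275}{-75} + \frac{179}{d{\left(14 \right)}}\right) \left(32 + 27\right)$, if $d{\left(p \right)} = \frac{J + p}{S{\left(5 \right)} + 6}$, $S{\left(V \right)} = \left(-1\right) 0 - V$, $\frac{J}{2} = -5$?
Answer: $\frac{34279}{12} \approx 2856.6$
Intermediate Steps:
$J = -10$ ($J = 2 \left(-5\right) = -10$)
$S{\left(V \right)} = - V$ ($S{\left(V \right)} = 0 - V = - V$)
$d{\left(p \right)} = -10 + p$ ($d{\left(p \right)} = \frac{-10 + p}{\left(-1\right) 5 + 6} = \frac{-10 + p}{-5 + 6} = \frac{-10 + p}{1} = \left(-10 + p\right) 1 = -10 + p$)
$\left(- \frac{275}{-75} + \frac{179}{d{\left(14 \right)}}\right) \left(32 + 27\right) = \left(- \frac{275}{-75} + \frac{179}{-10 + 14}\right) \left(32 + 27\right) = \left(\left(-275\right) \left(- \frac{1}{75}\right) + \frac{179}{4}\right) 59 = \left(\frac{11}{3} + 179 \cdot \frac{1}{4}\right) 59 = \left(\frac{11}{3} + \frac{179}{4}\right) 59 = \frac{581}{12} \cdot 59 = \frac{34279}{12}$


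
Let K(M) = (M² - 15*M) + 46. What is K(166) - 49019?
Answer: -23907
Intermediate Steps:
K(M) = 46 + M² - 15*M
K(166) - 49019 = (46 + 166² - 15*166) - 49019 = (46 + 27556 - 2490) - 49019 = 25112 - 49019 = -23907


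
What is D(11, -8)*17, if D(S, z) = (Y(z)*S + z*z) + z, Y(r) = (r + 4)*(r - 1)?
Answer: 7684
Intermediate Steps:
Y(r) = (-1 + r)*(4 + r) (Y(r) = (4 + r)*(-1 + r) = (-1 + r)*(4 + r))
D(S, z) = z + z**2 + S*(-4 + z**2 + 3*z) (D(S, z) = ((-4 + z**2 + 3*z)*S + z*z) + z = (S*(-4 + z**2 + 3*z) + z**2) + z = (z**2 + S*(-4 + z**2 + 3*z)) + z = z + z**2 + S*(-4 + z**2 + 3*z))
D(11, -8)*17 = (-8 + (-8)**2 + 11*(-4 + (-8)**2 + 3*(-8)))*17 = (-8 + 64 + 11*(-4 + 64 - 24))*17 = (-8 + 64 + 11*36)*17 = (-8 + 64 + 396)*17 = 452*17 = 7684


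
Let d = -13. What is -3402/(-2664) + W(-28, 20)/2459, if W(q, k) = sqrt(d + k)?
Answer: 189/148 + sqrt(7)/2459 ≈ 1.2781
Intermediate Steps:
W(q, k) = sqrt(-13 + k)
-3402/(-2664) + W(-28, 20)/2459 = -3402/(-2664) + sqrt(-13 + 20)/2459 = -3402*(-1/2664) + sqrt(7)*(1/2459) = 189/148 + sqrt(7)/2459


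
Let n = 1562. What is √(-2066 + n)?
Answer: 6*I*√14 ≈ 22.45*I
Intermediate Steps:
√(-2066 + n) = √(-2066 + 1562) = √(-504) = 6*I*√14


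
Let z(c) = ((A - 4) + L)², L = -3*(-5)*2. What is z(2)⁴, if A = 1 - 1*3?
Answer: 110075314176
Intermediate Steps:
A = -2 (A = 1 - 3 = -2)
L = 30 (L = 15*2 = 30)
z(c) = 576 (z(c) = ((-2 - 4) + 30)² = (-6 + 30)² = 24² = 576)
z(2)⁴ = 576⁴ = 110075314176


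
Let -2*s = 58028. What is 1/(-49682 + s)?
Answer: -1/78696 ≈ -1.2707e-5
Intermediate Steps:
s = -29014 (s = -½*58028 = -29014)
1/(-49682 + s) = 1/(-49682 - 29014) = 1/(-78696) = -1/78696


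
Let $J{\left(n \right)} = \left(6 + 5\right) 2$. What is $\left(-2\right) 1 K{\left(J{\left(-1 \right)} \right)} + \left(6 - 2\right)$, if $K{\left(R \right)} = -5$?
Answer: $14$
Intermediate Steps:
$J{\left(n \right)} = 22$ ($J{\left(n \right)} = 11 \cdot 2 = 22$)
$\left(-2\right) 1 K{\left(J{\left(-1 \right)} \right)} + \left(6 - 2\right) = \left(-2\right) 1 \left(-5\right) + \left(6 - 2\right) = \left(-2\right) \left(-5\right) + \left(6 - 2\right) = 10 + 4 = 14$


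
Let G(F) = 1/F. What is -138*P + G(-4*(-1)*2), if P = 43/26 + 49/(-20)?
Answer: 57197/520 ≈ 109.99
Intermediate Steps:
P = -207/260 (P = 43*(1/26) + 49*(-1/20) = 43/26 - 49/20 = -207/260 ≈ -0.79615)
-138*P + G(-4*(-1)*2) = -138*(-207/260) + 1/(-4*(-1)*2) = 14283/130 + 1/(4*2) = 14283/130 + 1/8 = 14283/130 + ⅛ = 57197/520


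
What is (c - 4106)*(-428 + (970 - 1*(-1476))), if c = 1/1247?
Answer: -10332525258/1247 ≈ -8.2859e+6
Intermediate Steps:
c = 1/1247 ≈ 0.00080192
(c - 4106)*(-428 + (970 - 1*(-1476))) = (1/1247 - 4106)*(-428 + (970 - 1*(-1476))) = -5120181*(-428 + (970 + 1476))/1247 = -5120181*(-428 + 2446)/1247 = -5120181/1247*2018 = -10332525258/1247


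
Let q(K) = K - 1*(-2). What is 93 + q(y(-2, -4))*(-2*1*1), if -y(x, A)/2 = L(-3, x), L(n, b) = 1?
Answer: 93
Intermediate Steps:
y(x, A) = -2 (y(x, A) = -2*1 = -2)
q(K) = 2 + K (q(K) = K + 2 = 2 + K)
93 + q(y(-2, -4))*(-2*1*1) = 93 + (2 - 2)*(-2*1*1) = 93 + 0*(-2*1) = 93 + 0*(-2) = 93 + 0 = 93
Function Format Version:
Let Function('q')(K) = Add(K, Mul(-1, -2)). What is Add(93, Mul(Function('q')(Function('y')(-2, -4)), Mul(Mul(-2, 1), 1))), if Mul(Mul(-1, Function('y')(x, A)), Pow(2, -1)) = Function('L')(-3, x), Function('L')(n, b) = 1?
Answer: 93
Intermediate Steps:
Function('y')(x, A) = -2 (Function('y')(x, A) = Mul(-2, 1) = -2)
Function('q')(K) = Add(2, K) (Function('q')(K) = Add(K, 2) = Add(2, K))
Add(93, Mul(Function('q')(Function('y')(-2, -4)), Mul(Mul(-2, 1), 1))) = Add(93, Mul(Add(2, -2), Mul(Mul(-2, 1), 1))) = Add(93, Mul(0, Mul(-2, 1))) = Add(93, Mul(0, -2)) = Add(93, 0) = 93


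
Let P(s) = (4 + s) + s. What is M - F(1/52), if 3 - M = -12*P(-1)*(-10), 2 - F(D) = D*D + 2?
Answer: -640847/2704 ≈ -237.00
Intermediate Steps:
P(s) = 4 + 2*s
F(D) = -D² (F(D) = 2 - (D*D + 2) = 2 - (D² + 2) = 2 - (2 + D²) = 2 + (-2 - D²) = -D²)
M = -237 (M = 3 - (-12*(4 + 2*(-1)))*(-10) = 3 - (-12*(4 - 2))*(-10) = 3 - (-12*2)*(-10) = 3 - (-24)*(-10) = 3 - 1*240 = 3 - 240 = -237)
M - F(1/52) = -237 - (-1)*(1/52)² = -237 - (-1)/2704 = -237 - 1*(-1/2704) = -237 + 1/2704 = -640847/2704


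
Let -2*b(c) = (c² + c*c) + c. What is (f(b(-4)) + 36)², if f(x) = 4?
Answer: 1600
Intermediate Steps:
b(c) = -c² - c/2 (b(c) = -((c² + c*c) + c)/2 = -((c² + c²) + c)/2 = -(2*c² + c)/2 = -(c + 2*c²)/2 = -c² - c/2)
(f(b(-4)) + 36)² = (4 + 36)² = 40² = 1600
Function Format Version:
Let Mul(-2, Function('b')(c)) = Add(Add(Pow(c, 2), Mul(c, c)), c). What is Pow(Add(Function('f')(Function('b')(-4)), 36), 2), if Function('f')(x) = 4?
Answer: 1600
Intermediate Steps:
Function('b')(c) = Add(Mul(-1, Pow(c, 2)), Mul(Rational(-1, 2), c)) (Function('b')(c) = Mul(Rational(-1, 2), Add(Add(Pow(c, 2), Mul(c, c)), c)) = Mul(Rational(-1, 2), Add(Add(Pow(c, 2), Pow(c, 2)), c)) = Mul(Rational(-1, 2), Add(Mul(2, Pow(c, 2)), c)) = Mul(Rational(-1, 2), Add(c, Mul(2, Pow(c, 2)))) = Add(Mul(-1, Pow(c, 2)), Mul(Rational(-1, 2), c)))
Pow(Add(Function('f')(Function('b')(-4)), 36), 2) = Pow(Add(4, 36), 2) = Pow(40, 2) = 1600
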